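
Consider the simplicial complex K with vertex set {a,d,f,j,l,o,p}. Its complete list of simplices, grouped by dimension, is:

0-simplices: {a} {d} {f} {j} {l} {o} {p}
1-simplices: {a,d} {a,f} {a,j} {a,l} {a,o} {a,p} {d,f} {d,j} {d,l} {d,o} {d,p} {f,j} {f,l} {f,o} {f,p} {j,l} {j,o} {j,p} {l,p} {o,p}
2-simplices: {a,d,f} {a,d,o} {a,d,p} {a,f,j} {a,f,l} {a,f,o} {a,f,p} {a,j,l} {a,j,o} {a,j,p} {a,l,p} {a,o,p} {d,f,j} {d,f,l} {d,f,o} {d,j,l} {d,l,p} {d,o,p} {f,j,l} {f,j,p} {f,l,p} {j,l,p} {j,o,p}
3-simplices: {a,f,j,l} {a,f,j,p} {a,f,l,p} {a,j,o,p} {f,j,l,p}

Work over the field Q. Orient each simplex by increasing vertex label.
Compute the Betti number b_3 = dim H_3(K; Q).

n_0=7 n_1=20 n_2=23 n_3=5  [Q]
∂1: piv[ad,af,aj,al,ao,ap] rk=6  ker:df,dj,dl,do,dp,fj,fl,fo,fp,jl,jo,jp,lp,op
∂2: piv[adf,ado,adp,afj,afl,afo,afp,ajl,ajo,ajp,alp,aop,dfj,dfl] rk=14  ker:dfo,djl,dlp,dop,fjl,fjp,flp,jlp,jop
∂3: piv[afjl,afjp,aflp,ajop,fjlp] rk=5
b_3=(5−5)−0=0

b_3=0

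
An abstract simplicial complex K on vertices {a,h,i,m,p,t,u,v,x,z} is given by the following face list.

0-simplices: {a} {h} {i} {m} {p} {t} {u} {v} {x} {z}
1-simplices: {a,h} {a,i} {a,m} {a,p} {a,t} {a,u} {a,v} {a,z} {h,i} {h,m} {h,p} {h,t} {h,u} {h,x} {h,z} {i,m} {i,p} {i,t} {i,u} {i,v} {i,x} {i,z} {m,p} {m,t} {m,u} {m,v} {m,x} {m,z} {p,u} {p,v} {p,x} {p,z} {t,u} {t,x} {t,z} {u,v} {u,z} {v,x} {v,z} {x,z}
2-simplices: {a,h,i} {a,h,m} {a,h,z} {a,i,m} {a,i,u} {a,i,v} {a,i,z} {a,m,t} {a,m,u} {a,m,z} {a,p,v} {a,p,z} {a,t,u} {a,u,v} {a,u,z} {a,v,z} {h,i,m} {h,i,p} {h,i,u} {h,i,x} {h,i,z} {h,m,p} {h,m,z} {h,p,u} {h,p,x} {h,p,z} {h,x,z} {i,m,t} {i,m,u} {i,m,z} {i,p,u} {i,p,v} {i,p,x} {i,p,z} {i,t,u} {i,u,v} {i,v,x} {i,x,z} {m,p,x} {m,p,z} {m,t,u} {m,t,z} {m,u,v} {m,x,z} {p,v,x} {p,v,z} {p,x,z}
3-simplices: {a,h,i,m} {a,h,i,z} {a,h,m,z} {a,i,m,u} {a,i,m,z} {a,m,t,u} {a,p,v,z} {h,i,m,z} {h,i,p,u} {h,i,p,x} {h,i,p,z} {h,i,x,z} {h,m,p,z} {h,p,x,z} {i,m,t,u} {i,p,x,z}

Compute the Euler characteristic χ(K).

χ(K)=1

n_0=10 n_1=40 n_2=47 n_3=16
χ=+10−40+47−16=1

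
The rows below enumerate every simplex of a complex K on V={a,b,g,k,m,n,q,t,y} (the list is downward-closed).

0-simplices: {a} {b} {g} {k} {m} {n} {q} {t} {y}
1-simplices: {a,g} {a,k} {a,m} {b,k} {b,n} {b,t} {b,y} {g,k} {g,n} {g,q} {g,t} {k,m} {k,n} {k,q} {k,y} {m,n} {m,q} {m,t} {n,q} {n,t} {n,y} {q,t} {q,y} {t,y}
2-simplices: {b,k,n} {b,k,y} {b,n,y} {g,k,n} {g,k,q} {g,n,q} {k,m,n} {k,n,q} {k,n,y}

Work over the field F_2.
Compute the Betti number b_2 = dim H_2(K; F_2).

b_2=2

n_0=9 n_1=24 n_2=9  [Z2]
∂1: piv[ag,ak,am,bk,bn,bt,by,gq] rk=8  ker:gk,gn,gt,km,kn,kq,ky,mn,mq,mt,nq,nt,ny,qt,qy,ty
∂2: piv[bkn,bky,bny,gkn,gkq,gnq,kmn] rk=7  ker:knq,kny
b_2=(9−7)−0=2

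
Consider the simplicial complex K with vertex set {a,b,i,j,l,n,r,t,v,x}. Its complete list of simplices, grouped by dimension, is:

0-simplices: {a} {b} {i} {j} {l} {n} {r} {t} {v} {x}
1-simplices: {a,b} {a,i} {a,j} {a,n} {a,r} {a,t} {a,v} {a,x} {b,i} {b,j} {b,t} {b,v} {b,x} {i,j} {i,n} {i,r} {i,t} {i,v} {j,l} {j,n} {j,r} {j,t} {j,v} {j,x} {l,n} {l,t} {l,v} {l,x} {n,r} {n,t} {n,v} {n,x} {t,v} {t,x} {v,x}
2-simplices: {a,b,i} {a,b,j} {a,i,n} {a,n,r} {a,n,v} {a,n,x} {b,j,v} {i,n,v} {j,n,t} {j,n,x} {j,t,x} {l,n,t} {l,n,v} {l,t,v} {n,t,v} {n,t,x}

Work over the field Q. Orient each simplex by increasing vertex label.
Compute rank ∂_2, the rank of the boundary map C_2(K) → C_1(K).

n_0=10 n_1=35 n_2=16  [Q]
∂1: piv[ab,ai,aj,an,ar,at,av,ax,jl] rk=9  ker:bi,bj,bt,bv,bx,ij,in,ir,it,iv,jn,jr,jt,jv,jx,ln,lt,lv,lx,nr,nt,nv,nx,tv,tx,vx
∂2: piv[abi,abj,ain,anr,anv,anx,bjv,inv,jnt,jnx,jtx,lnt,lnv,ltv] rk=14  ker:ntv,ntx
rk∂_2=14

rank∂_2=14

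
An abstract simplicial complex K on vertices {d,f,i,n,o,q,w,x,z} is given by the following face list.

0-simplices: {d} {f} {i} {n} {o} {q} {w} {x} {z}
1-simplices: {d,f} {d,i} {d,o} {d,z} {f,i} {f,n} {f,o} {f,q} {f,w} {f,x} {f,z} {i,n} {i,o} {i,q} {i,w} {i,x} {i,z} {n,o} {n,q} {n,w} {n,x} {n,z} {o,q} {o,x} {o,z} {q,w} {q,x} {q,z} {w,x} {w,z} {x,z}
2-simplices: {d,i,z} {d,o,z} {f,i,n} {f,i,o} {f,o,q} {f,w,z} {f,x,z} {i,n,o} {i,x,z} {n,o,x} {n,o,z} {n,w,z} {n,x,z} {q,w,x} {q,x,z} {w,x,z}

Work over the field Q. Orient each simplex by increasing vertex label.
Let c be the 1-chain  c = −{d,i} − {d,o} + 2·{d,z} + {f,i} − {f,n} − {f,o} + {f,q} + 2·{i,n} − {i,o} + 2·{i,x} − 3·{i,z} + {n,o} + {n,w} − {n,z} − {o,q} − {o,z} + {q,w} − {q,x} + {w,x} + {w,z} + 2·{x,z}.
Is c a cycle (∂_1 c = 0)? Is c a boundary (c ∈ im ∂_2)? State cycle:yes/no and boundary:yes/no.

cycle:yes boundary:yes

n_0=9 n_1=31 n_2=16  [Q]
∂1: piv[df,di,do,dz,fn,fq,fw,fx] rk=8  ker:fi,fo,fz,in,io,iq,iw,ix,iz,no,nq,nw,nx,nz,oq,ox,oz,qw,qx,qz,wx,wz,xz
∂2: piv[diz,doz,fin,fio,foq,fwz,fxz,ino,ixz,nox,noz,nwz,nxz,qwx,qxz,wxz] rk=16
∂1c = 0
c vs im∂2: reduces to 0 ⇒ boundary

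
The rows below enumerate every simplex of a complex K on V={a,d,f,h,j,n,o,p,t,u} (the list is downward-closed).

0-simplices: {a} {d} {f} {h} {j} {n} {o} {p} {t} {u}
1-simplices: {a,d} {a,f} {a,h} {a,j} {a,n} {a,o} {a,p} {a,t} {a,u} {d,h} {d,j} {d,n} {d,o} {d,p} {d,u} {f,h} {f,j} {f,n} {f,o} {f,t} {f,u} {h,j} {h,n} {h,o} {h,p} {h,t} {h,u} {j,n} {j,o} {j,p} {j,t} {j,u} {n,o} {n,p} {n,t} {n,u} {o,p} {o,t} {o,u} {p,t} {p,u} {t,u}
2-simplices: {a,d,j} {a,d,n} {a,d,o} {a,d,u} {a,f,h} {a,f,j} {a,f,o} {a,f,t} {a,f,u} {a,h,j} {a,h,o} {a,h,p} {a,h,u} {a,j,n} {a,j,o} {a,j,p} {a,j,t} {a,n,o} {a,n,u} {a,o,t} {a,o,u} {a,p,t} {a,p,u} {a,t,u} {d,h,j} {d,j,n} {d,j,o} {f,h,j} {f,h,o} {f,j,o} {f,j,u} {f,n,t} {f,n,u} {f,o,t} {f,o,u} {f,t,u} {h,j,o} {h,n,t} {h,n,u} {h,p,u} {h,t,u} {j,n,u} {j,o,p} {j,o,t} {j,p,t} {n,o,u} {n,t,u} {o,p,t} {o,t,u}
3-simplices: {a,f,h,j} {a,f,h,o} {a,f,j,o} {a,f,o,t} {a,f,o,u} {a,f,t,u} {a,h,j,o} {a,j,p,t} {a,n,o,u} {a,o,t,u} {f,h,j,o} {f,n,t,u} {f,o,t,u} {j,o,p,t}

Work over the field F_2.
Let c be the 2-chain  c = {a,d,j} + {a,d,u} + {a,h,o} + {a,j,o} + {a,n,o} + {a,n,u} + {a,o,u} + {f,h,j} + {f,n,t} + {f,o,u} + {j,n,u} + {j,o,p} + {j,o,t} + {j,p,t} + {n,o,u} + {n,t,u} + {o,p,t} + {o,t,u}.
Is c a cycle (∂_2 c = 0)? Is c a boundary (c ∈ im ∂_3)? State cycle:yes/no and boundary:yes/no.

n_0=10 n_1=42 n_2=49 n_3=14  [Z2]
∂1: piv[ad,af,ah,aj,an,ao,ap,at,au] rk=9  ker:dh,dj,dn,do,dp,du,fh,fj,fn,fo,ft,fu,hj,hn,ho,hp,ht,hu,jn,jo,jp,jt,ju,no,np,nt,nu,op,ot,ou,pt,pu,tu
∂2: piv[adj,adn,ado,adu,afh,afj,afo,aft,afu,ahj,aho,ahp,ahu,ajn,ajo,ajp,ajt,ano,anu,aot,aou,apt,apu,atu,dhj,fju,fnt,fnu,hnt,hnu,jop] rk=31  ker:djn,djo,fhj,fho,fjo,fot,fou,ftu,hjo,hpu,htu,jnu,jot,jpt,nou,ntu,opt,otu
∂3: piv[afhj,afho,afjo,afot,afou,aftu,ahjo,ajpt,anou,aotu,fntu,jopt] rk=12  ker:fhjo,fotu
∂2c = {a,h} + {a,u} + {d,j} + {d,u} + {f,h} + {f,j} + {f,n} + {f,o} + {f,t} + {f,u} + {h,j} + {h,o} + {j,n} + {j,o} + {j,u} + {o,t}

cycle:no boundary:no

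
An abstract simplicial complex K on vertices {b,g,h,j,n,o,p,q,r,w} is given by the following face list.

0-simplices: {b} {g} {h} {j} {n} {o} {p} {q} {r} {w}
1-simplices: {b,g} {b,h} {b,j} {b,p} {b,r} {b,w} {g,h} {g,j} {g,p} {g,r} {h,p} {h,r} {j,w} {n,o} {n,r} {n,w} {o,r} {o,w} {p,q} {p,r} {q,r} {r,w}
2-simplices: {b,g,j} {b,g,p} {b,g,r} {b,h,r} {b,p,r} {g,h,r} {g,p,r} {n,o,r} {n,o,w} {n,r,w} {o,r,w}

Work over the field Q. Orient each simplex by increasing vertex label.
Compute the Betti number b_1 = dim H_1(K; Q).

b_1=4

n_0=10 n_1=22 n_2=11  [Q]
∂1: piv[bg,bh,bj,bp,br,bw,no,nr,pq] rk=9  ker:gh,gj,gp,gr,hp,hr,jw,nw,or,ow,pr,qr,rw
∂2: piv[bgj,bgp,bgr,bhr,bpr,ghr,nor,now,nrw] rk=9  ker:gpr,orw
b_1=(22−9)−9=4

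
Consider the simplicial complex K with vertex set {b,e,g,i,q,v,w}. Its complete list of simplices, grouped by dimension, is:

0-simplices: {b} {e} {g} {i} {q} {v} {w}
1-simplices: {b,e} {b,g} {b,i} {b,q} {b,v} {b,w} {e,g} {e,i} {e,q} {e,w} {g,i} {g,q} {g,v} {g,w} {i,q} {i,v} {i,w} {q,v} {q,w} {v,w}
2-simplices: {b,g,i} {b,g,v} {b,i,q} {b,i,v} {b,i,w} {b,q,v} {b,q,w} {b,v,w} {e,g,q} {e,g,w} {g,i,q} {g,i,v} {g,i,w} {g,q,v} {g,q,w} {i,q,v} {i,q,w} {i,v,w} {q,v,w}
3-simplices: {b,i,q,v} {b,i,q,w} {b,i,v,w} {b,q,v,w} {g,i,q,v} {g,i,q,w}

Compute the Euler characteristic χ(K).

χ(K)=0

n_0=7 n_1=20 n_2=19 n_3=6
χ=+7−20+19−6=0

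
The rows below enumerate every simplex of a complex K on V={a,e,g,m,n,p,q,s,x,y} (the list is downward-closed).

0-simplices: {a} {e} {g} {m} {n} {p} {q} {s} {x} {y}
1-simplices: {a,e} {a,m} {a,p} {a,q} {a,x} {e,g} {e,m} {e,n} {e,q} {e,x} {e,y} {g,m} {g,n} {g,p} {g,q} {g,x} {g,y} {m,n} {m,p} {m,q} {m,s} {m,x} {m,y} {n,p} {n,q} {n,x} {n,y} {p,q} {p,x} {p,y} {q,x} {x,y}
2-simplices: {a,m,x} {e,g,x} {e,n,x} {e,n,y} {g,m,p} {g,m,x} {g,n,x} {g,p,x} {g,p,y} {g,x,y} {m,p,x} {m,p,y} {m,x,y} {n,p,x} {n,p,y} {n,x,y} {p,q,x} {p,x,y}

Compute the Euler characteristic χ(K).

n_0=10 n_1=32 n_2=18
χ=+10−32+18=-4

χ(K)=-4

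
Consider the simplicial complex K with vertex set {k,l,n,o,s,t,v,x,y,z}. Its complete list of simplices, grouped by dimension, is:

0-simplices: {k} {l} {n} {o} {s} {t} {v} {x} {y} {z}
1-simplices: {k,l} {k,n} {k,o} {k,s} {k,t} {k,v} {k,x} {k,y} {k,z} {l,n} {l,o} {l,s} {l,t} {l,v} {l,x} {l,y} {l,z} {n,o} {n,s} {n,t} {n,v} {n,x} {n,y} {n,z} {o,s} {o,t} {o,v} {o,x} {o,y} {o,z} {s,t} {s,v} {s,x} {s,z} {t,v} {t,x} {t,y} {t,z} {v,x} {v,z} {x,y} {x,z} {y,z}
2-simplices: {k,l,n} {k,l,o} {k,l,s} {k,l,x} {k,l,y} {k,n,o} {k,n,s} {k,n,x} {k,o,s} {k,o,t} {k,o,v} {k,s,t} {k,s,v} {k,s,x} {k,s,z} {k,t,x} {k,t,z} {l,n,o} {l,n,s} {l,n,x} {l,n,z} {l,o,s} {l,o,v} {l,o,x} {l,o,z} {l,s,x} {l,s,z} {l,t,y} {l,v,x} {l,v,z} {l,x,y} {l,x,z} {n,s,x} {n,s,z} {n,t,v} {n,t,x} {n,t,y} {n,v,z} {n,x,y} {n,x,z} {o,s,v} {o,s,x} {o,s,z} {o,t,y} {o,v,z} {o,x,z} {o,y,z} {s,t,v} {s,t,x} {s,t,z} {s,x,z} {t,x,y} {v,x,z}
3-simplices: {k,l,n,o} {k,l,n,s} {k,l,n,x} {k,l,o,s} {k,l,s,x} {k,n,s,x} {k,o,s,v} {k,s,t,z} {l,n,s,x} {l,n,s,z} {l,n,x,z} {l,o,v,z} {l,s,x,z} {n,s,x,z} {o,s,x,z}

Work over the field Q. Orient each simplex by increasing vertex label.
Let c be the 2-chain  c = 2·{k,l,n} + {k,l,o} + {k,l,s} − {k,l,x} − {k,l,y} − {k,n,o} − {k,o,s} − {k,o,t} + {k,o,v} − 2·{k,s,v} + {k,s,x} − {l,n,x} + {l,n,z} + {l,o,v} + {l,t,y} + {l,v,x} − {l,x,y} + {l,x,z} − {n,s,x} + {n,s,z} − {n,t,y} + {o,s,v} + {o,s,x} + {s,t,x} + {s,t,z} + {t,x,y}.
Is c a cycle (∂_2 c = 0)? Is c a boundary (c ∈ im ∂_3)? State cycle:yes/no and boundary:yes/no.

n_0=10 n_1=43 n_2=53 n_3=15  [Q]
∂1: piv[kl,kn,ko,ks,kt,kv,kx,ky,kz] rk=9  ker:ln,lo,ls,lt,lv,lx,ly,lz,no,ns,nt,nv,nx,ny,nz,os,ot,ov,ox,oy,oz,st,sv,sx,sz,tv,tx,ty,tz,vx,vz,xy,xz,yz
∂2: piv[kln,klo,kls,klx,kly,kno,kns,knx,kos,kot,kov,kst,ksv,ksx,ksz,ktx,ktz,lnz,lov,lox,loz,lsz,lty,lvx,lvz,lxy,lxz,ntv,ntx,nty,nvz,nxy,oty,oyz] rk=34  ker:lno,lns,lnx,los,lsx,nsx,nsz,nxz,osv,osx,osz,ovz,oxz,stv,stx,stz,sxz,txy,vxz
∂3: piv[klno,klns,klnx,klos,klsx,knsx,kosv,kstz,lnsz,lnxz,lovz,lsxz,osxz] rk=13  ker:lnsx,nsxz
∂2c = 2·{k,l} − 3·{k,n} − {k,o} − {k,s} + {k,t} + {k,v} + {k,y} + 2·{l,n} + 2·{l,o} + {l,s} + {l,t} − {l,x} − {l,y} − 2·{l,z} − {n,o} − {n,t} + {n,y} + {o,s} − {o,t} + {o,v} − {o,x} + 2·{s,t} − {s,v} + 2·{t,x} − {t,y} + {t,z} + {v,x} + {x,z}

cycle:no boundary:no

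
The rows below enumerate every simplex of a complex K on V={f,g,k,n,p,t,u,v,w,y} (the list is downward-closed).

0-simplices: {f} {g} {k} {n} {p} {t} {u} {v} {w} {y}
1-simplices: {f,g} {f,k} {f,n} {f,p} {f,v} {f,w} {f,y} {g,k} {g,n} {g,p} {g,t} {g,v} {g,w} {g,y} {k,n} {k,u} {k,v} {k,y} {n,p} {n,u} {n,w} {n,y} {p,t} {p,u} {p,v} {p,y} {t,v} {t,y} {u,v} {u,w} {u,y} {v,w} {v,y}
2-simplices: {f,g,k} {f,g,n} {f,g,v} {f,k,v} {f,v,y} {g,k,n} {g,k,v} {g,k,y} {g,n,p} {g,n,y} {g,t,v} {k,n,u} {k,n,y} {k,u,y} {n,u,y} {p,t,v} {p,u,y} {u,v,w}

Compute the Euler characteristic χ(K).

n_0=10 n_1=33 n_2=18
χ=+10−33+18=-5

χ(K)=-5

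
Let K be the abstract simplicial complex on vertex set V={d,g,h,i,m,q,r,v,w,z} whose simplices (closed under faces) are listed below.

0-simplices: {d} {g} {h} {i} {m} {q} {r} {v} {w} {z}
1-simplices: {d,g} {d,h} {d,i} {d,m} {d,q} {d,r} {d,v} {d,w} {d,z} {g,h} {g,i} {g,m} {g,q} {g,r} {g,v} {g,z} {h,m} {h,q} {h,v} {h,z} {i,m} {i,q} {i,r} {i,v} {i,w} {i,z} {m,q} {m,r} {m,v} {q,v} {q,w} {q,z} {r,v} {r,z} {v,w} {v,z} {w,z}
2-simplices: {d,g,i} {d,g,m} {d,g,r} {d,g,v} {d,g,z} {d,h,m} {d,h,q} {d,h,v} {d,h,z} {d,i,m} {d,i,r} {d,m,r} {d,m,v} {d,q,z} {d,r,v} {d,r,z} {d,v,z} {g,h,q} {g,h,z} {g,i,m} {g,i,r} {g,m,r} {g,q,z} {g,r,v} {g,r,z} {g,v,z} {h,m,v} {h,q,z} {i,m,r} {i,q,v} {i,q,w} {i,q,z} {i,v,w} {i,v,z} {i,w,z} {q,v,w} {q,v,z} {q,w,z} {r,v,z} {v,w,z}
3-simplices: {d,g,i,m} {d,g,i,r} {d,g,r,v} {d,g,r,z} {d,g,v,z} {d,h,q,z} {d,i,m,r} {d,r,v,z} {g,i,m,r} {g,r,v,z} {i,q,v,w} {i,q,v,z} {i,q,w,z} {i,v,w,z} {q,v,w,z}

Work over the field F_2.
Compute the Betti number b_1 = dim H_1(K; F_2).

n_0=10 n_1=37 n_2=40 n_3=15  [Z2]
∂1: piv[dg,dh,di,dm,dq,dr,dv,dw,dz] rk=9  ker:gh,gi,gm,gq,gr,gv,gz,hm,hq,hv,hz,im,iq,ir,iv,iw,iz,mq,mr,mv,qv,qw,qz,rv,rz,vw,vz,wz
∂2: piv[dgi,dgm,dgr,dgv,dgz,dhm,dhq,dhv,dhz,dim,dir,dmr,dmv,dqz,drv,drz,dvz,ghq,ghz,iqv,iqw,iqz,ivw,ivz,iwz] rk=25  ker:gim,gir,gmr,gqz,grv,grz,gvz,hmv,hqz,imr,qvw,qvz,qwz,rvz,vwz
∂3: piv[dgim,dgir,dgrv,dgrz,dgvz,dhqz,dimr,drvz,gimr,iqvw,iqvz,iqwz,ivwz] rk=13  ker:grvz,qvwz
b_1=(37−9)−25=3

b_1=3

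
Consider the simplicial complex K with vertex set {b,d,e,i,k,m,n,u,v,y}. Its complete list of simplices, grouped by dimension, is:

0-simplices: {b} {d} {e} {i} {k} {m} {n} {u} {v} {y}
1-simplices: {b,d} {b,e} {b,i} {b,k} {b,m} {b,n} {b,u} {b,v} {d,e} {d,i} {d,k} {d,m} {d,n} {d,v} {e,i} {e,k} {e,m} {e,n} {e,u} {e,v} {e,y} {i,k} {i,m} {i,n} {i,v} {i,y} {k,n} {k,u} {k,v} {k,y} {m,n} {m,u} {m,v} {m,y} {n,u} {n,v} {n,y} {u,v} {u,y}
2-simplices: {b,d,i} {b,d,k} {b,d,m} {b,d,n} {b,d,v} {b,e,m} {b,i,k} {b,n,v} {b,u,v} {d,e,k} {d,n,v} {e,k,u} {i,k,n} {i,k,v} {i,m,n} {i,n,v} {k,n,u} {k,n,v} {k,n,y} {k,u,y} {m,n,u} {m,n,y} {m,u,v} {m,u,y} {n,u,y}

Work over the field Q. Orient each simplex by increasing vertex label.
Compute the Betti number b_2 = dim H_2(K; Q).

n_0=10 n_1=39 n_2=25  [Q]
∂1: piv[bd,be,bi,bk,bm,bn,bu,bv,ey] rk=9  ker:de,di,dk,dm,dn,dv,ei,ek,em,en,eu,ev,ik,im,in,iv,iy,kn,ku,kv,ky,mn,mu,mv,my,nu,nv,ny,uv,uy
∂2: piv[bdi,bdk,bdm,bdn,bdv,bem,bik,bnv,buv,dek,eku,ikn,ikv,imn,inv,knu,kny,kuy,mnu,mny,muv] rk=21  ker:dnv,knv,muy,nuy
b_2=(25−21)−0=4

b_2=4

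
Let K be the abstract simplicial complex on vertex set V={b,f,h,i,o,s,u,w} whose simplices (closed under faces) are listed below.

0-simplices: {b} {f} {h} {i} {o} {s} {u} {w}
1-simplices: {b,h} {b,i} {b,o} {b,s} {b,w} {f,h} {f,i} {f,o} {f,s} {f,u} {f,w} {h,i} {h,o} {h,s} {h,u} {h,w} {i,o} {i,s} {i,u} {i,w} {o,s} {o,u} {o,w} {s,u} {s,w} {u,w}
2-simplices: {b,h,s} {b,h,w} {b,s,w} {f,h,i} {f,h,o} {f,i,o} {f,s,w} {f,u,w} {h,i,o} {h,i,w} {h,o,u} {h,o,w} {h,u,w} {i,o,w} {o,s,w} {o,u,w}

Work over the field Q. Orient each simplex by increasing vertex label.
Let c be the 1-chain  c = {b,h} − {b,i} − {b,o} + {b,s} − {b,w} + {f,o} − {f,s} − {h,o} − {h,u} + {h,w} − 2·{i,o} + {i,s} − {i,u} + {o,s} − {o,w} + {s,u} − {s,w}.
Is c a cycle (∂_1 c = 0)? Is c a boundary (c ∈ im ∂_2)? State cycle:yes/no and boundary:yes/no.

cycle:no boundary:no

n_0=8 n_1=26 n_2=16  [Q]
∂1: piv[bh,bi,bo,bs,bw,fh,fu] rk=7  ker:fi,fo,fs,fw,hi,ho,hs,hu,hw,io,is,iu,iw,os,ou,ow,su,sw,uw
∂2: piv[bhs,bhw,bsw,fhi,fho,fio,fsw,fuw,hiw,hou,how,huw,osw] rk=13  ker:hio,iow,ouw
∂1c = {b} + 2·{h} + {i} − 3·{o} + 2·{s} − {u} − 2·{w}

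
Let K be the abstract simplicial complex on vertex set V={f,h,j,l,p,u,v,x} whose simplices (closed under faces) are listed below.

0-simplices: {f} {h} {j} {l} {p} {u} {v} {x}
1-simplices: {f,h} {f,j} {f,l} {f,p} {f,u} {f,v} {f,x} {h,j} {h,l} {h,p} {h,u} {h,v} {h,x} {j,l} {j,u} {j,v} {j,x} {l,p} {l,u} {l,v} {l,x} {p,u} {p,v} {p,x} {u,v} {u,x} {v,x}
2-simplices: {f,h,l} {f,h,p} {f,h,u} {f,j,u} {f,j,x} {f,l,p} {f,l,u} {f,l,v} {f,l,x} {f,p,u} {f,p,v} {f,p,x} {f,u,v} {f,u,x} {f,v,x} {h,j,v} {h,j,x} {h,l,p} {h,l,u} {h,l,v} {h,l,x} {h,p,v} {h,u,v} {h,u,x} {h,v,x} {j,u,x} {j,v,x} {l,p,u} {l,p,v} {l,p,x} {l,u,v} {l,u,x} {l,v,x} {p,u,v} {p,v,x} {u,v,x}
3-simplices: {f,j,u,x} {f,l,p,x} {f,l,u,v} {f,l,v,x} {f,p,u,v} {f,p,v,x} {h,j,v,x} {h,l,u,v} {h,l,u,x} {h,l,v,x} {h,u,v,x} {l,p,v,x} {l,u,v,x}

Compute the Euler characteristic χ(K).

n_0=8 n_1=27 n_2=36 n_3=13
χ=+8−27+36−13=4

χ(K)=4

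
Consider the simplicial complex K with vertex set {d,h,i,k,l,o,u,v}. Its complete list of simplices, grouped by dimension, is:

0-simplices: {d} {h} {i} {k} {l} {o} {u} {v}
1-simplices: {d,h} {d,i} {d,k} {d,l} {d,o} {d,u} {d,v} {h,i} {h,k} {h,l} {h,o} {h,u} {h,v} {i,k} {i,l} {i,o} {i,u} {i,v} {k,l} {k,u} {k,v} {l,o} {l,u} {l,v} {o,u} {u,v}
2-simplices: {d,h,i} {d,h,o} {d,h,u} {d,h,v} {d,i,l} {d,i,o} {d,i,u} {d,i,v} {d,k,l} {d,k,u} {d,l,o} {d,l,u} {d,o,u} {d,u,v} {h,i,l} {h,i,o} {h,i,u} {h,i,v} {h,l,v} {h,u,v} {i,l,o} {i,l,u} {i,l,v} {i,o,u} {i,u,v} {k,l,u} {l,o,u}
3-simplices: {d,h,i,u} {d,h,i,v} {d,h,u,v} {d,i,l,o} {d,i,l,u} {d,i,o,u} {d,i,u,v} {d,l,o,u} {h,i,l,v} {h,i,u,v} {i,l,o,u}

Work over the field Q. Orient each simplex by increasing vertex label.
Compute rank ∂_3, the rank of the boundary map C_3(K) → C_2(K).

n_0=8 n_1=26 n_2=27 n_3=11  [Q]
∂1: piv[dh,di,dk,dl,do,du,dv] rk=7  ker:hi,hk,hl,ho,hu,hv,ik,il,io,iu,iv,kl,ku,kv,lo,lu,lv,ou,uv
∂2: piv[dhi,dho,dhu,dhv,dil,dio,diu,div,dkl,dku,dlo,dlu,dou,duv,hil,hlv] rk=16  ker:hio,hiu,hiv,huv,ilo,ilu,ilv,iou,iuv,klu,lou
∂3: piv[dhiu,dhiv,dhuv,dilo,dilu,diou,diuv,dlou,hilv] rk=9  ker:hiuv,ilou
rk∂_3=9

rank∂_3=9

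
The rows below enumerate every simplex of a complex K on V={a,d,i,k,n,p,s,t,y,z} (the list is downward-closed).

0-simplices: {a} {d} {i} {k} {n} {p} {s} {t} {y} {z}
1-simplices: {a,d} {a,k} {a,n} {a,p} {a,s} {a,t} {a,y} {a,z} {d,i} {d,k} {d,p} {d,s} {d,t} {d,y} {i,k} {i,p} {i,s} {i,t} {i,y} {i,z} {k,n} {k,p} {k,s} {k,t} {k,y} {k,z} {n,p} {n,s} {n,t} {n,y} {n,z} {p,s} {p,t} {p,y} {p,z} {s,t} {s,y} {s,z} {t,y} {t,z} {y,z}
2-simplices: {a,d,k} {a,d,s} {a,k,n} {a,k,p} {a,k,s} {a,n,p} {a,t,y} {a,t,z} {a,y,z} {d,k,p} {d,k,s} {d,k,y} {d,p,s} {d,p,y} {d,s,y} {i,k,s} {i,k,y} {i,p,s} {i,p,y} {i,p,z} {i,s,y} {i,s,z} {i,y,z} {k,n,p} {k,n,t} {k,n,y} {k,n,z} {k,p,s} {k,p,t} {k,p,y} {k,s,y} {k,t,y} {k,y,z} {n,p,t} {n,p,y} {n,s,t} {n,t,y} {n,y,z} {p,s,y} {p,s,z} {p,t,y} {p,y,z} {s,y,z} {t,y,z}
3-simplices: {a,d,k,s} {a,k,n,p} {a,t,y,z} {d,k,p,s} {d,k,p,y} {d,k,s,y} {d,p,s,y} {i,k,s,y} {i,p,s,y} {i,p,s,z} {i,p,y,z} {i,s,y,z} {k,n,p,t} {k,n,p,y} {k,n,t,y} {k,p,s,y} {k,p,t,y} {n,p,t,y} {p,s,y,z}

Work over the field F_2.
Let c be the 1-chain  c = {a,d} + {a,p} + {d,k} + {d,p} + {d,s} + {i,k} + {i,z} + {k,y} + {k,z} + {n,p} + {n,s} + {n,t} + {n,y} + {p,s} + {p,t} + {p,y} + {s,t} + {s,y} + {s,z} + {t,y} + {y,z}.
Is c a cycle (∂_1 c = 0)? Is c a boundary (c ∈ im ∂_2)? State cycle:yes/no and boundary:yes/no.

cycle:yes boundary:yes

n_0=10 n_1=41 n_2=44 n_3=19  [Z2]
∂1: piv[ad,ak,an,ap,as,at,ay,az,di] rk=9  ker:dk,dp,ds,dt,dy,ik,ip,is,it,iy,iz,kn,kp,ks,kt,ky,kz,np,ns,nt,ny,nz,ps,pt,py,pz,st,sy,sz,ty,tz,yz
∂2: piv[adk,ads,akn,akp,aks,anp,aty,atz,ayz,dkp,dky,dps,dpy,dsy,iks,iky,ips,ipz,isz,iyz,knt,kny,knz,kpt,kty,kyz,nst] rk=27  ker:dks,ipy,isy,knp,kps,kpy,ksy,npt,npy,nty,nyz,psy,psz,pty,pyz,syz,tyz
∂3: piv[adks,aknp,atyz,dkps,dkpy,dksy,dpsy,iksy,ipsy,ipsz,ipyz,isyz,knpt,knpy,knty,kpty] rk=16  ker:kpsy,npty,psyz
∂1c = 0
c vs im∂2: reduces to 0 ⇒ boundary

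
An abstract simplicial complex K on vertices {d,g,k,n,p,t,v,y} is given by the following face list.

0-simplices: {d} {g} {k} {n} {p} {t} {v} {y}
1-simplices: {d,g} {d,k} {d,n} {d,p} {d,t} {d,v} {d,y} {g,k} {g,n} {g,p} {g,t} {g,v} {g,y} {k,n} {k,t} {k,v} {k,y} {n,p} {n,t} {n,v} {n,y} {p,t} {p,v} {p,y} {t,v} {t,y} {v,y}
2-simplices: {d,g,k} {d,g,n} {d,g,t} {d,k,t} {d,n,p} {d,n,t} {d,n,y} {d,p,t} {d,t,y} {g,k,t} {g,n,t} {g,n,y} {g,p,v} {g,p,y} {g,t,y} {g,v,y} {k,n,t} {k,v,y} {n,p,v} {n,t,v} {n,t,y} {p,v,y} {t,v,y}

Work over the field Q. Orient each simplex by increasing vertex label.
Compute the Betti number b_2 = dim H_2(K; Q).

b_2=5

n_0=8 n_1=27 n_2=23  [Q]
∂1: piv[dg,dk,dn,dp,dt,dv,dy] rk=7  ker:gk,gn,gp,gt,gv,gy,kn,kt,kv,ky,np,nt,nv,ny,pt,pv,py,tv,ty,vy
∂2: piv[dgk,dgn,dgt,dkt,dnp,dnt,dny,dpt,dty,gny,gpv,gpy,gvy,knt,kvy,npv,ntv,tvy] rk=18  ker:gkt,gnt,gty,nty,pvy
b_2=(23−18)−0=5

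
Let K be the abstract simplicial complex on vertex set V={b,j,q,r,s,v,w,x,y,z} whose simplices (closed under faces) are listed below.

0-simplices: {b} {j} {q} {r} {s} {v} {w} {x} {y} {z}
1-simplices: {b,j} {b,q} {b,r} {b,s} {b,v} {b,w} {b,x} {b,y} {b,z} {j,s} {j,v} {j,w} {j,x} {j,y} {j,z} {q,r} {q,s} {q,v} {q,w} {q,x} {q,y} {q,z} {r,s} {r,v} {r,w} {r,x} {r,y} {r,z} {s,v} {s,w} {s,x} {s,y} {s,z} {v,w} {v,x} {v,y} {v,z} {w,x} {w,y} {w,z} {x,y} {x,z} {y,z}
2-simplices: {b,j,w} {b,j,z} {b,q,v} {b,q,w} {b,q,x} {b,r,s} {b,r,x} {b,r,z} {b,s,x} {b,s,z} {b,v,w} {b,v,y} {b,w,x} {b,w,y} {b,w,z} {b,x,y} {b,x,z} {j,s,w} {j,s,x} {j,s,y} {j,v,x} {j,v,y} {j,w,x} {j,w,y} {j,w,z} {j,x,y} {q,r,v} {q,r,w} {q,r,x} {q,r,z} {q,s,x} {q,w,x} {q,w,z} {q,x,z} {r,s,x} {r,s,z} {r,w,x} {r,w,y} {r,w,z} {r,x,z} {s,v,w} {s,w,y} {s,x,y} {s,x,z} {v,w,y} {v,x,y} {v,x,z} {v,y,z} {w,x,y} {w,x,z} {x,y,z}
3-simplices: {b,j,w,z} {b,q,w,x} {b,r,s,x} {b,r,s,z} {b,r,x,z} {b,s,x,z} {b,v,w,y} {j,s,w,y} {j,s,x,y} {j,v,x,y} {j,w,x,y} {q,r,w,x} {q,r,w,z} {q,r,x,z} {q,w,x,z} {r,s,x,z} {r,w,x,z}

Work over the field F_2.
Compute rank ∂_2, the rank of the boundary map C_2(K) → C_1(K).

rank∂_2=33

n_0=10 n_1=43 n_2=51 n_3=17  [Z2]
∂1: piv[bj,bq,br,bs,bv,bw,bx,by,bz] rk=9  ker:js,jv,jw,jx,jy,jz,qr,qs,qv,qw,qx,qy,qz,rs,rv,rw,rx,ry,rz,sv,sw,sx,sy,sz,vw,vx,vy,vz,wx,wy,wz,xy,xz,yz
∂2: piv[bjw,bjz,bqv,bqw,bqx,brs,brx,brz,bsx,bsz,bvw,bvy,bwx,bwy,bwz,bxy,bxz,jsw,jsx,jsy,jvx,jvy,jwx,jwy,qrv,qrw,qrx,qrz,qsx,rwy,svw,vxz,vyz] rk=33  ker:jwz,jxy,qwx,qwz,qxz,rsx,rsz,rwx,rwz,rxz,swy,sxy,sxz,vwy,vxy,wxy,wxz,xyz
∂3: piv[bjwz,bqwx,brsx,brsz,brxz,bsxz,bvwy,jswy,jsxy,jvxy,jwxy,qrwx,qrwz,qrxz,qwxz] rk=15  ker:rsxz,rwxz
rk∂_2=33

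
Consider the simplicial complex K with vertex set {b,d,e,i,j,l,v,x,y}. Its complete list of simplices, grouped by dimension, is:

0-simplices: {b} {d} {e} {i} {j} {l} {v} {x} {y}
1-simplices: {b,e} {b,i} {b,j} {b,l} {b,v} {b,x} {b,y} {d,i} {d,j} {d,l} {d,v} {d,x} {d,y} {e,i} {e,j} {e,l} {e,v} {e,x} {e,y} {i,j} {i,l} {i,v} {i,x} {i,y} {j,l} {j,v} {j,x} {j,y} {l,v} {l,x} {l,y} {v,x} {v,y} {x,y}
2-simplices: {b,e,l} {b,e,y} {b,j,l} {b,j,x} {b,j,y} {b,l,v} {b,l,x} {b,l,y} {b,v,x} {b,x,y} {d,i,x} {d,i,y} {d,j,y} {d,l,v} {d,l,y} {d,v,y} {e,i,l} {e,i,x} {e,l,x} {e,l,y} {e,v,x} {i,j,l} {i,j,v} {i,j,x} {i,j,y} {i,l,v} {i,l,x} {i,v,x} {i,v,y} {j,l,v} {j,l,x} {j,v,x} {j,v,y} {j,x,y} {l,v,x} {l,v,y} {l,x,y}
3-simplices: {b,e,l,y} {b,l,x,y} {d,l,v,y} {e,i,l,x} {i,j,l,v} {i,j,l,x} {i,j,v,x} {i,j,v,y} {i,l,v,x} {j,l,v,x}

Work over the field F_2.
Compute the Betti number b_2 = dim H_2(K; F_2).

b_2=4

n_0=9 n_1=34 n_2=37 n_3=10  [Z2]
∂1: piv[be,bi,bj,bl,bv,bx,by,di] rk=8  ker:dj,dl,dv,dx,dy,ei,ej,el,ev,ex,ey,ij,il,iv,ix,iy,jl,jv,jx,jy,lv,lx,ly,vx,vy,xy
∂2: piv[bel,bey,bjl,bjx,bjy,blv,blx,bly,bvx,bxy,dix,diy,djy,dlv,dly,dvy,eil,eix,elx,evx,ijl,ijv,ijy,ilv] rk=24  ker:ely,ijx,ilx,ivx,ivy,jlv,jlx,jvx,jvy,jxy,lvx,lvy,lxy
∂3: piv[bely,blxy,dlvy,eilx,ijlv,ijlx,ijvx,ijvy,ilvx] rk=9  ker:jlvx
b_2=(37−24)−9=4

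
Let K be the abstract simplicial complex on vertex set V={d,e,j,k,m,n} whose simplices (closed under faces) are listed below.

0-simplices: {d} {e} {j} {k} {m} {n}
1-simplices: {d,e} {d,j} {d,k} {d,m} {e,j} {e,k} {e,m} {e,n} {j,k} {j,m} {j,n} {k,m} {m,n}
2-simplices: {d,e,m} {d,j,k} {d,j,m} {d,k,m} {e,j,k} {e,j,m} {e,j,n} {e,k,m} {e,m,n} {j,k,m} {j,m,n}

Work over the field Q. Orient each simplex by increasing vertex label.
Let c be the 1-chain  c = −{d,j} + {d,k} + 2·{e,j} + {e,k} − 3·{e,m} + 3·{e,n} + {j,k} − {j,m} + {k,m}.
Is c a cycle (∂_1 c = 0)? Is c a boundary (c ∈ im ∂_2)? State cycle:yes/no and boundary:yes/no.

n_0=6 n_1=13 n_2=11  [Q]
∂1: piv[de,dj,dk,dm,en] rk=5  ker:ej,ek,em,jk,jm,jn,km,mn
∂2: piv[dem,djk,djm,dkm,ejk,ejm,ejn,emn] rk=8  ker:ekm,jkm,jmn
∂1c = −3·{e} + {j} + 2·{k} − 3·{m} + 3·{n}

cycle:no boundary:no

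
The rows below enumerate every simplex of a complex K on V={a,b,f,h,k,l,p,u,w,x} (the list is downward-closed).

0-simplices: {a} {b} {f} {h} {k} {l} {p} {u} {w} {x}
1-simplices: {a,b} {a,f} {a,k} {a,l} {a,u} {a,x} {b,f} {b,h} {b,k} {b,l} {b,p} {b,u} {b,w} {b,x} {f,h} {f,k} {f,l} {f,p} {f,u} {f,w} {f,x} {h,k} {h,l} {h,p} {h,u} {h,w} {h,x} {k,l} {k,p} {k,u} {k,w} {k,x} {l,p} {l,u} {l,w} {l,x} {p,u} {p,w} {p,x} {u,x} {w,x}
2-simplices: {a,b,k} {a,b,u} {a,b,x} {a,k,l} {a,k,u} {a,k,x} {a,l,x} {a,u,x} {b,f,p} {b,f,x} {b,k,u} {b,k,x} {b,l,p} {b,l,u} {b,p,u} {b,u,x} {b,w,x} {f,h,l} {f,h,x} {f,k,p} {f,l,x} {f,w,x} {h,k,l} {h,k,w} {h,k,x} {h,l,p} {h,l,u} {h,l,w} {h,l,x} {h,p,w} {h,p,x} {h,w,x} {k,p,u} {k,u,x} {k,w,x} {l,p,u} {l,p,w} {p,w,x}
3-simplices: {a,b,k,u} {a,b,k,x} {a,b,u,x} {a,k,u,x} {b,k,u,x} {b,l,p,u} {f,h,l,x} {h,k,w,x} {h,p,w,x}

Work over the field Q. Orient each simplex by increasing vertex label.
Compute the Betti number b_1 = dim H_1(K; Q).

b_1=4

n_0=10 n_1=41 n_2=38 n_3=9  [Q]
∂1: piv[ab,af,ak,al,au,ax,bh,bp,bw] rk=9  ker:bf,bk,bl,bu,bx,fh,fk,fl,fp,fu,fw,fx,hk,hl,hp,hu,hw,hx,kl,kp,ku,kw,kx,lp,lu,lw,lx,pu,pw,px,ux,wx
∂2: piv[abk,abu,abx,akl,aku,akx,alx,aux,bfp,bfx,blp,blu,bpu,bwx,fhl,fhx,fkp,flx,fwx,hkl,hkw,hlp,hlu,hlw,hpw,hpx,hwx,kpu] rk=28  ker:bku,bkx,bux,hkx,hlx,kux,kwx,lpu,lpw,pwx
∂3: piv[abku,abkx,abux,akux,blpu,fhlx,hkwx,hpwx] rk=8  ker:bkux
b_1=(41−9)−28=4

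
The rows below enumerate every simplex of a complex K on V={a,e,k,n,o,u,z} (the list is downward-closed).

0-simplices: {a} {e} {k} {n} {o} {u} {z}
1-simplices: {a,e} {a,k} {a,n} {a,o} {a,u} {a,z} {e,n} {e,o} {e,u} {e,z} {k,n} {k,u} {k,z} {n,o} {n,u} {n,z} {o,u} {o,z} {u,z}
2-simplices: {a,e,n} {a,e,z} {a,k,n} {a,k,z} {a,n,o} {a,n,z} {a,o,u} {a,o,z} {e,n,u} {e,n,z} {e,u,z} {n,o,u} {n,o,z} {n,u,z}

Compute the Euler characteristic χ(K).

n_0=7 n_1=19 n_2=14
χ=+7−19+14=2

χ(K)=2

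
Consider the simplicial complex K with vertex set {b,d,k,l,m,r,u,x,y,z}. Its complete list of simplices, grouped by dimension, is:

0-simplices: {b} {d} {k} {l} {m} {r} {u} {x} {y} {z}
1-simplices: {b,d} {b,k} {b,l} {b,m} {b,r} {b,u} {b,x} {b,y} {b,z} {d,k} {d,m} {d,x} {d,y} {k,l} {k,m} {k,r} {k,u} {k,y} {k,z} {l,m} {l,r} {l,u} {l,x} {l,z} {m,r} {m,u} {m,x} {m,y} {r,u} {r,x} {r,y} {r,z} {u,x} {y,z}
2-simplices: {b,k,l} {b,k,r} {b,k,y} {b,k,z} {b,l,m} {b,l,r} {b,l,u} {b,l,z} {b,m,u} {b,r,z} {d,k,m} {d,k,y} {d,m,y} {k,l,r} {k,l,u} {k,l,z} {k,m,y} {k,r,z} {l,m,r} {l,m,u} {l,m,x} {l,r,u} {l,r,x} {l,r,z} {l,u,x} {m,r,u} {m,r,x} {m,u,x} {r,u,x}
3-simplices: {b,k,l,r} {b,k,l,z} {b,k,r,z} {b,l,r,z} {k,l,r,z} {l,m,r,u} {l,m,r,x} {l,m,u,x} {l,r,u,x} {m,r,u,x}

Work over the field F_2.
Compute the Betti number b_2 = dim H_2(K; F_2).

n_0=10 n_1=34 n_2=29 n_3=10  [Z2]
∂1: piv[bd,bk,bl,bm,br,bu,bx,by,bz] rk=9  ker:dk,dm,dx,dy,kl,km,kr,ku,ky,kz,lm,lr,lu,lx,lz,mr,mu,mx,my,ru,rx,ry,rz,ux,yz
∂2: piv[bkl,bkr,bky,bkz,blm,blr,blu,blz,bmu,brz,dkm,dky,dmy,klu,lmr,lmx,lru,lrx,lux] rk=19  ker:klr,klz,kmy,krz,lmu,lrz,mru,mrx,mux,rux
∂3: piv[bklr,bklz,bkrz,blrz,lmru,lmrx,lmux,lrux] rk=8  ker:klrz,mrux
b_2=(29−19)−8=2

b_2=2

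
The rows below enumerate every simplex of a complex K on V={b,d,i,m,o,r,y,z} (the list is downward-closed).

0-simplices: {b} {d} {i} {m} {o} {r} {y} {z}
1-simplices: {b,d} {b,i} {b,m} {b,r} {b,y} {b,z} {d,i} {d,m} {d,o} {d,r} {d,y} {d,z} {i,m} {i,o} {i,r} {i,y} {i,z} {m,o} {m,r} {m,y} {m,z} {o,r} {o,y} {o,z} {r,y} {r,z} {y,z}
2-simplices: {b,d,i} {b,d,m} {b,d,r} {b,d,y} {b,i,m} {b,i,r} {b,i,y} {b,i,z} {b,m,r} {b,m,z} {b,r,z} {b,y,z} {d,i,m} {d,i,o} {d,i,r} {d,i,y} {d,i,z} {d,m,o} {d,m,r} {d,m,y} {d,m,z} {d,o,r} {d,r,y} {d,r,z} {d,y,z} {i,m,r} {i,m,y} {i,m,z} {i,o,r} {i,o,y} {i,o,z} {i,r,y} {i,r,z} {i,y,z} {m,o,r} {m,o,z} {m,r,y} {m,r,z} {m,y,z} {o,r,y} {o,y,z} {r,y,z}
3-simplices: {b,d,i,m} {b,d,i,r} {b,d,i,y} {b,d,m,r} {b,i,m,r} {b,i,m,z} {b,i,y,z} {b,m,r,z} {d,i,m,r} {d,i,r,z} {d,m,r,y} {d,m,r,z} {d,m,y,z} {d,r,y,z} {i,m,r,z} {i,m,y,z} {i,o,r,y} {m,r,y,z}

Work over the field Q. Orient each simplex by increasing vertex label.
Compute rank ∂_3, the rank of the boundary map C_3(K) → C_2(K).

rank∂_3=16

n_0=8 n_1=27 n_2=42 n_3=18  [Q]
∂1: piv[bd,bi,bm,br,by,bz,do] rk=7  ker:di,dm,dr,dy,dz,im,io,ir,iy,iz,mo,mr,my,mz,or,oy,oz,ry,rz,yz
∂2: piv[bdi,bdm,bdr,bdy,bim,bir,biy,biz,bmr,bmz,brz,byz,dio,diz,dmo,dmy,dor,dry,ioy,ioz] rk=20  ker:dim,dir,diy,dmr,dmz,drz,dyz,imr,imy,imz,ior,iry,irz,iyz,mor,moz,mry,mrz,myz,ory,oyz,ryz
∂3: piv[bdim,bdir,bdiy,bdmr,bimr,bimz,biyz,bmrz,dirz,dmry,dmrz,dmyz,dryz,imrz,imyz,iory] rk=16  ker:dimr,mryz
rk∂_3=16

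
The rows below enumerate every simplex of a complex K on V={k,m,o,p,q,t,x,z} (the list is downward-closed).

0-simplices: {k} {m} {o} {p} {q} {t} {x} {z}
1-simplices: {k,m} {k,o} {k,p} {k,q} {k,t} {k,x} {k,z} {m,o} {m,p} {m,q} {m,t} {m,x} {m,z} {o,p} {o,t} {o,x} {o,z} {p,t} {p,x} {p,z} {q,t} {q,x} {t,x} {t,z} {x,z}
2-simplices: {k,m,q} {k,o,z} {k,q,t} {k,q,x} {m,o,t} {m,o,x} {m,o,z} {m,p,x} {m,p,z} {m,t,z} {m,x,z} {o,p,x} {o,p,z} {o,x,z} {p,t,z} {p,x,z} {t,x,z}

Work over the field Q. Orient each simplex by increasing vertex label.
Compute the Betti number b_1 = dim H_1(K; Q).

b_1=4

n_0=8 n_1=25 n_2=17  [Q]
∂1: piv[km,ko,kp,kq,kt,kx,kz] rk=7  ker:mo,mp,mq,mt,mx,mz,op,ot,ox,oz,pt,px,pz,qt,qx,tx,tz,xz
∂2: piv[kmq,koz,kqt,kqx,mot,mox,moz,mpx,mpz,mtz,mxz,opx,ptz,txz] rk=14  ker:opz,oxz,pxz
b_1=(25−7)−14=4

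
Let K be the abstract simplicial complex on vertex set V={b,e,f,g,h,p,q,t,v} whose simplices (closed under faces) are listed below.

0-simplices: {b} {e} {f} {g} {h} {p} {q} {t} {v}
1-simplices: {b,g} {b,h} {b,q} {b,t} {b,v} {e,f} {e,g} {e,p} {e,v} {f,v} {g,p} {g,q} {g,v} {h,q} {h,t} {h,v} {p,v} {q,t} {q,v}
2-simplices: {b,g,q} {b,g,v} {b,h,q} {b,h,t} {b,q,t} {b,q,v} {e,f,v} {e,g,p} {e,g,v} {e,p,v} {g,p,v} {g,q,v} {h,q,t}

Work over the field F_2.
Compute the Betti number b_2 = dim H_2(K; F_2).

b_2=3

n_0=9 n_1=19 n_2=13  [Z2]
∂1: piv[bg,bh,bq,bt,bv,ef,eg,ep] rk=8  ker:ev,fv,gp,gq,gv,hq,ht,hv,pv,qt,qv
∂2: piv[bgq,bgv,bhq,bht,bqt,bqv,efv,egp,egv,epv] rk=10  ker:gpv,gqv,hqt
b_2=(13−10)−0=3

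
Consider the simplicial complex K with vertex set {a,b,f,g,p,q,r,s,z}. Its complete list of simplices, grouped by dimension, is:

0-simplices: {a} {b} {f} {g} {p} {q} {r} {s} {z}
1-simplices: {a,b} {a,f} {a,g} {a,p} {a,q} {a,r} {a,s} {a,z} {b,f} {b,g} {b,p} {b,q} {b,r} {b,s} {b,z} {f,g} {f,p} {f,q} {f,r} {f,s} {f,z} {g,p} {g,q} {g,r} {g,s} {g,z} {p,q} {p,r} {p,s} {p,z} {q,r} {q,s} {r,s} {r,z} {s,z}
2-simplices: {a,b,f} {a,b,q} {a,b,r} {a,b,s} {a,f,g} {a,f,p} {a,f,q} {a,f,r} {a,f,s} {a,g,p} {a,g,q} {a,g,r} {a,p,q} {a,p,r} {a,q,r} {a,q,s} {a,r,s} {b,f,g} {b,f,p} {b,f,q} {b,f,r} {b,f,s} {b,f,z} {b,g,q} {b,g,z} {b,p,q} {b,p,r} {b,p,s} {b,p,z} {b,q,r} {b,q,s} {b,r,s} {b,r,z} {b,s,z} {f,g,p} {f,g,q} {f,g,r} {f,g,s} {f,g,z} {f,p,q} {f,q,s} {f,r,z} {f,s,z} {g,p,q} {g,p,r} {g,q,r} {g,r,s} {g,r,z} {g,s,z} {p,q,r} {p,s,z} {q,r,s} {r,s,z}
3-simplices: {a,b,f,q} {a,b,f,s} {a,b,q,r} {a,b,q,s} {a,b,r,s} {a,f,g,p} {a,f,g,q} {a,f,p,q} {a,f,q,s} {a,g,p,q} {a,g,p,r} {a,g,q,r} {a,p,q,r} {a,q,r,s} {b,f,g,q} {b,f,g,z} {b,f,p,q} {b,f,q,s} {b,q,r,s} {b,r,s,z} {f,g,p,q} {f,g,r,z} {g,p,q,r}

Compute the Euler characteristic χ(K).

χ(K)=4

n_0=9 n_1=35 n_2=53 n_3=23
χ=+9−35+53−23=4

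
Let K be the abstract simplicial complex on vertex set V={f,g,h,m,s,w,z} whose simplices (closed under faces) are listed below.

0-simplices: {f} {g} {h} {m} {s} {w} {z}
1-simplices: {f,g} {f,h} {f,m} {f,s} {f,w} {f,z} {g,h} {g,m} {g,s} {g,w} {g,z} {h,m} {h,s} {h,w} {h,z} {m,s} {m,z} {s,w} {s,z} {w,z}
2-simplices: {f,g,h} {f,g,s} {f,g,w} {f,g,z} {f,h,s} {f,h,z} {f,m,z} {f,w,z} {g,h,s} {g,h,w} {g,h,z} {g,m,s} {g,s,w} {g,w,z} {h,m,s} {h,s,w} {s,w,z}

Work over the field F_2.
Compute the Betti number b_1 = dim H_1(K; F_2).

b_1=1

n_0=7 n_1=20 n_2=17  [Z2]
∂1: piv[fg,fh,fm,fs,fw,fz] rk=6  ker:gh,gm,gs,gw,gz,hm,hs,hw,hz,ms,mz,sw,sz,wz
∂2: piv[fgh,fgs,fgw,fgz,fhs,fhz,fmz,fwz,ghw,gms,gsw,hms,swz] rk=13  ker:ghs,ghz,gwz,hsw
b_1=(20−6)−13=1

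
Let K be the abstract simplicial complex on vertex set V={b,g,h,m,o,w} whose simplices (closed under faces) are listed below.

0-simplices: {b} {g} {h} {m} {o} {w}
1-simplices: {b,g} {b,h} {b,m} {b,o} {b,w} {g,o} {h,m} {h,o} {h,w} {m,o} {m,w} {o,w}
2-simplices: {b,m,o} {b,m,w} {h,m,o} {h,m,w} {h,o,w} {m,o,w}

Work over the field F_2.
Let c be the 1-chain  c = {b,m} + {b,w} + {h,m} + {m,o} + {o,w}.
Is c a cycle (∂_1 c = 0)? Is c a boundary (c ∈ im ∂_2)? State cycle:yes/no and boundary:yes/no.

cycle:no boundary:no

n_0=6 n_1=12 n_2=6  [Z2]
∂1: piv[bg,bh,bm,bo,bw] rk=5  ker:go,hm,ho,hw,mo,mw,ow
∂2: piv[bmo,bmw,hmo,hmw,how] rk=5  ker:mow
∂1c = {h} + {m}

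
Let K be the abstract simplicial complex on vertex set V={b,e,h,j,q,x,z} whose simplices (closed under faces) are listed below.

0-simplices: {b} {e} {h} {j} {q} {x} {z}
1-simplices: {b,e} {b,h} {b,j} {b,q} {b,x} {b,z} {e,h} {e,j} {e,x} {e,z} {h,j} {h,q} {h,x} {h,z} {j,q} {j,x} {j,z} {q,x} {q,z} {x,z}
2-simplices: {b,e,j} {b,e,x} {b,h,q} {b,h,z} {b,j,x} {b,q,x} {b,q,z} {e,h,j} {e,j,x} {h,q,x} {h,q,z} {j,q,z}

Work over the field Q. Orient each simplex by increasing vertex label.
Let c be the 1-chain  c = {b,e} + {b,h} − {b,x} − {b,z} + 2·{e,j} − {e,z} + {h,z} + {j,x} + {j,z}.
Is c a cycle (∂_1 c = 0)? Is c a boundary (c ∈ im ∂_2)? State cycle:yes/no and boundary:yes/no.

n_0=7 n_1=20 n_2=12  [Q]
∂1: piv[be,bh,bj,bq,bx,bz] rk=6  ker:eh,ej,ex,ez,hj,hq,hx,hz,jq,jx,jz,qx,qz,xz
∂2: piv[bej,bex,bhq,bhz,bjx,bqx,bqz,ehj,hqx,jqz] rk=10  ker:ejx,hqz
∂1c = 0
c vs im∂2: residual ≠ 0 ⇒ not boundary

cycle:yes boundary:no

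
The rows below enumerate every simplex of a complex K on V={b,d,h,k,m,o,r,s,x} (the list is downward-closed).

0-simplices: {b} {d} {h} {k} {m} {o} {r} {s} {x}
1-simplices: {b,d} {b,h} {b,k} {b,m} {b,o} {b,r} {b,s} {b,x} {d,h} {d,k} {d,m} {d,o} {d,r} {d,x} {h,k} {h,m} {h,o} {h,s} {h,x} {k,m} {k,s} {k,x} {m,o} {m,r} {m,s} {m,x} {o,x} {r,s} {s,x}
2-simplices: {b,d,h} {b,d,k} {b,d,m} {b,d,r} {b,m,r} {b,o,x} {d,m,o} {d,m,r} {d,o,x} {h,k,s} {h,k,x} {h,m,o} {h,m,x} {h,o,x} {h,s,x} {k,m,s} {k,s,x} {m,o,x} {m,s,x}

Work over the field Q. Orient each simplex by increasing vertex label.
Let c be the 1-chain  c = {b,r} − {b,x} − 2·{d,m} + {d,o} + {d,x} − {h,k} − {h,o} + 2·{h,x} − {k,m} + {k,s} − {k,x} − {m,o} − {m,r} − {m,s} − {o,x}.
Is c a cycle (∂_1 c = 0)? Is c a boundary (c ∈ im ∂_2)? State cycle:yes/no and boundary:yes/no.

cycle:yes boundary:no

n_0=9 n_1=29 n_2=19  [Q]
∂1: piv[bd,bh,bk,bm,bo,br,bs,bx] rk=8  ker:dh,dk,dm,do,dr,dx,hk,hm,ho,hs,hx,km,ks,kx,mo,mr,ms,mx,ox,rs,sx
∂2: piv[bdh,bdk,bdm,bdr,bmr,box,dmo,dox,hks,hkx,hmo,hmx,hox,hsx,kms,msx] rk=16  ker:dmr,ksx,mox
∂1c = 0
c vs im∂2: residual ≠ 0 ⇒ not boundary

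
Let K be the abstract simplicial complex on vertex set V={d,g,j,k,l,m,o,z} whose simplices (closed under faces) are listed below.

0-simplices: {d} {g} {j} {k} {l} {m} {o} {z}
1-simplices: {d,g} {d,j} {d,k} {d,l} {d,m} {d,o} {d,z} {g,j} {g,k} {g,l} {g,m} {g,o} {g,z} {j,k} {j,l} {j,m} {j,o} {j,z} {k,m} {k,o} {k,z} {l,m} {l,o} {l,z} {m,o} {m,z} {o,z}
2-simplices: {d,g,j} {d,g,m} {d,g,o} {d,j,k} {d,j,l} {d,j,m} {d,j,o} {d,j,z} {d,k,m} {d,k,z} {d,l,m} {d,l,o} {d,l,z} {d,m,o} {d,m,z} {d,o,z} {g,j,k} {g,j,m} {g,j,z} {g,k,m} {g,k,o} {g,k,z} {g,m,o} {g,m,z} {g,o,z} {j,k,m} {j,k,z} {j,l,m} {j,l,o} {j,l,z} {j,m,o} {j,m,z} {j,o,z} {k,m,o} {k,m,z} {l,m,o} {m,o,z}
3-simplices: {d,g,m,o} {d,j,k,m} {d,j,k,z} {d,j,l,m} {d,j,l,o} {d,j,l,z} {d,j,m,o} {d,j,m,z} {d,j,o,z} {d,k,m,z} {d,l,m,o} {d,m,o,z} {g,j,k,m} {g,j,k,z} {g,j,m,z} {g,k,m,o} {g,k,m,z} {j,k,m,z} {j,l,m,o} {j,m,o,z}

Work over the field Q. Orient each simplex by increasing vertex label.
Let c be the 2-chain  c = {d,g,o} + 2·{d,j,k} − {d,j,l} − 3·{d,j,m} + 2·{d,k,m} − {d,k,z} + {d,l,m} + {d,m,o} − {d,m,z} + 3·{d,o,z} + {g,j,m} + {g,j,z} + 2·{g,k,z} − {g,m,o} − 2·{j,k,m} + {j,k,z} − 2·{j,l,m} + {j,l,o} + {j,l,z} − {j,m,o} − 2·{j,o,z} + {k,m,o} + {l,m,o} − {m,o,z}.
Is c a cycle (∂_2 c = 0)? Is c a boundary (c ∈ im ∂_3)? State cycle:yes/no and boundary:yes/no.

cycle:no boundary:no

n_0=8 n_1=27 n_2=37 n_3=20  [Q]
∂1: piv[dg,dj,dk,dl,dm,do,dz] rk=7  ker:gj,gk,gl,gm,go,gz,jk,jl,jm,jo,jz,km,ko,kz,lm,lo,lz,mo,mz,oz
∂2: piv[dgj,dgm,dgo,djk,djl,djm,djo,djz,dkm,dkz,dlm,dlo,dlz,dmo,dmz,doz,gjk,gjz,gko] rk=19  ker:gjm,gkm,gkz,gmo,gmz,goz,jkm,jkz,jlm,jlo,jlz,jmo,jmz,joz,kmo,kmz,lmo,moz
∂3: piv[dgmo,djkm,djkz,djlm,djlo,djlz,djmo,djmz,djoz,dkmz,dlmo,dmoz,gjkm,gjkz,gjmz,gkmo] rk=16  ker:gkmz,jkmz,jlmo,jmoz
∂2c = {d,g} − 2·{d,j} − {d,k} + 2·{d,l} + {d,o} − {d,z} + 2·{g,j} + 2·{g,k} − 2·{g,m} + 2·{g,o} − 3·{g,z} + {j,k} − {j,l} + {j,m} − 2·{j,o} + {j,z} + {k,m} − {k,o} + 2·{k,z} + {l,z}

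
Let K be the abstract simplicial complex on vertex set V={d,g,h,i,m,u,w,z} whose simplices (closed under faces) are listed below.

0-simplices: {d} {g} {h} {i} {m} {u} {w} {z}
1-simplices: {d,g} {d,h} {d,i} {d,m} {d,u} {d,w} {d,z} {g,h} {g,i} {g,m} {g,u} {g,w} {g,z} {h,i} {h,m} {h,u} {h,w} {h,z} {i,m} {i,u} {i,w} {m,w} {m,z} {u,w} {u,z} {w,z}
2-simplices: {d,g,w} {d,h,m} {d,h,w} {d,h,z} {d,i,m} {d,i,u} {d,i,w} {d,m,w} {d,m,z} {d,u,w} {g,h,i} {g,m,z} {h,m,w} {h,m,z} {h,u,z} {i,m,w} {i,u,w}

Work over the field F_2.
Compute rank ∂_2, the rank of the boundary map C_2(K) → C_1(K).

n_0=8 n_1=26 n_2=17  [Z2]
∂1: piv[dg,dh,di,dm,du,dw,dz] rk=7  ker:gh,gi,gm,gu,gw,gz,hi,hm,hu,hw,hz,im,iu,iw,mw,mz,uw,uz,wz
∂2: piv[dgw,dhm,dhw,dhz,dim,diu,diw,dmw,dmz,duw,ghi,gmz,huz] rk=13  ker:hmw,hmz,imw,iuw
rk∂_2=13

rank∂_2=13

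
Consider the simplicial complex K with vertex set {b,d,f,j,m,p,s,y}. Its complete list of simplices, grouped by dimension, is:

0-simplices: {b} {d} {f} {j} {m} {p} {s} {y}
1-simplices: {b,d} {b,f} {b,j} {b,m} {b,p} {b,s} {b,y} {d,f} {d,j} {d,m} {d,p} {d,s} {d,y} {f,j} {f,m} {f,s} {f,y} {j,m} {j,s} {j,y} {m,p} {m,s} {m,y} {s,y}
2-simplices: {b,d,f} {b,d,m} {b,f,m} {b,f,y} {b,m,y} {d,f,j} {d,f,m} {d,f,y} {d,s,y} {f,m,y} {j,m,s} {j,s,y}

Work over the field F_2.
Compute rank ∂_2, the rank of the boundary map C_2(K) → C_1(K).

n_0=8 n_1=24 n_2=12  [Z2]
∂1: piv[bd,bf,bj,bm,bp,bs,by] rk=7  ker:df,dj,dm,dp,ds,dy,fj,fm,fs,fy,jm,js,jy,mp,ms,my,sy
∂2: piv[bdf,bdm,bfm,bfy,bmy,dfj,dfy,dsy,jms,jsy] rk=10  ker:dfm,fmy
rk∂_2=10

rank∂_2=10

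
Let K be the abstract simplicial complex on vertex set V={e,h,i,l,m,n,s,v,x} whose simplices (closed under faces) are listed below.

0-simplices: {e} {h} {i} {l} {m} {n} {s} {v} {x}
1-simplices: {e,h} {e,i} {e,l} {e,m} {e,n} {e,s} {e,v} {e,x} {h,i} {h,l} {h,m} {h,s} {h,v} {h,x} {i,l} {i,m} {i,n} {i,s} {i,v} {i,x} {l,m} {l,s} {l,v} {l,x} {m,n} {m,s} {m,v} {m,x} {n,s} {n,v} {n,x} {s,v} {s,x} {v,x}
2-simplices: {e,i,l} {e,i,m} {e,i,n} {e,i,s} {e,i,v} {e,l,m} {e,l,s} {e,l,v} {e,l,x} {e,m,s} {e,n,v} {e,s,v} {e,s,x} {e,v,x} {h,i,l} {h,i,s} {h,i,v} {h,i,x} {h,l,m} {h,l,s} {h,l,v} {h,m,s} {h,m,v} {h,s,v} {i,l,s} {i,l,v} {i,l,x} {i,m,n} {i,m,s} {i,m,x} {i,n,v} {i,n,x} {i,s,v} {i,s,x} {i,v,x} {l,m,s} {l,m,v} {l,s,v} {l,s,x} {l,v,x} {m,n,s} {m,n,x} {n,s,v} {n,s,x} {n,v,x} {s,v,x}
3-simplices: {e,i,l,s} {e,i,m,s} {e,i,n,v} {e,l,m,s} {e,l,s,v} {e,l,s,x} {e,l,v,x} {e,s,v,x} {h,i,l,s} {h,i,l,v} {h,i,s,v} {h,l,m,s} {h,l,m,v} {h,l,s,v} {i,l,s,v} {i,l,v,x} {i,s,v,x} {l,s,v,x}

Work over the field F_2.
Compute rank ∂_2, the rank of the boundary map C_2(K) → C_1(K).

n_0=9 n_1=34 n_2=46 n_3=18  [Z2]
∂1: piv[eh,ei,el,em,en,es,ev,ex] rk=8  ker:hi,hl,hm,hs,hv,hx,il,im,in,is,iv,ix,lm,ls,lv,lx,mn,ms,mv,mx,ns,nv,nx,sv,sx,vx
∂2: piv[eil,eim,ein,eis,eiv,elm,els,elv,elx,ems,env,esv,esx,evx,hil,his,hiv,hix,hlm,hmv,ilx,imn,imx,inx,mns] rk=25  ker:hls,hlv,hms,hsv,ils,ilv,ims,inv,isv,isx,ivx,lms,lmv,lsv,lsx,lvx,mnx,nsv,nsx,nvx,svx
∂3: piv[eils,eims,einv,elms,elsv,elsx,elvx,esvx,hils,hilv,hisv,hlms,hlmv,hlsv,ilvx,isvx] rk=16  ker:ilsv,lsvx
rk∂_2=25

rank∂_2=25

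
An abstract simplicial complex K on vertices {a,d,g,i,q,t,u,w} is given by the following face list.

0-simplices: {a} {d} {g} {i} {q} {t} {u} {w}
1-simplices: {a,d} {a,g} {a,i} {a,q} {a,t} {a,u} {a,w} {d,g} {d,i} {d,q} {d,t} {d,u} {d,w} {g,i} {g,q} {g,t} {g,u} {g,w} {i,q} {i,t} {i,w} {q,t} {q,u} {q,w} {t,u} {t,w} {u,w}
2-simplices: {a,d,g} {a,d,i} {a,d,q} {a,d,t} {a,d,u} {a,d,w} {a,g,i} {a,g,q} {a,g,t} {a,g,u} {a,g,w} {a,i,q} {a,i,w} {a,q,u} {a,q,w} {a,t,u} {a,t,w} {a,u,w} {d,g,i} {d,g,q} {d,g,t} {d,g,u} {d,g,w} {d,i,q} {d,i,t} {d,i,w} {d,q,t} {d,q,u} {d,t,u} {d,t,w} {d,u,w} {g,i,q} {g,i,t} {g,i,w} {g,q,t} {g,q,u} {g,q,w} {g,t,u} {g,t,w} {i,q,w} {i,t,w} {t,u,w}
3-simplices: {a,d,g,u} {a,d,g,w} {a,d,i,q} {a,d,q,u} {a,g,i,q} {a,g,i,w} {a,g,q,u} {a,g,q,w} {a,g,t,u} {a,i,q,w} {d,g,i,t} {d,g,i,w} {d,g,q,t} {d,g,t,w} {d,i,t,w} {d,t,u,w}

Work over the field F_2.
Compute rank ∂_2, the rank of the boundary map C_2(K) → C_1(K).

n_0=8 n_1=27 n_2=42 n_3=16  [Z2]
∂1: piv[ad,ag,ai,aq,at,au,aw] rk=7  ker:dg,di,dq,dt,du,dw,gi,gq,gt,gu,gw,iq,it,iw,qt,qu,qw,tu,tw,uw
∂2: piv[adg,adi,adq,adt,adu,adw,agi,agq,agt,agu,agw,aiq,aiw,aqu,aqw,atu,atw,auw,dit,dqt] rk=20  ker:dgi,dgq,dgt,dgu,dgw,diq,diw,dqu,dtu,dtw,duw,giq,git,giw,gqt,gqu,gqw,gtu,gtw,iqw,itw,tuw
∂3: piv[adgu,adgw,adiq,adqu,agiq,agiw,agqu,agqw,agtu,aiqw,dgit,dgiw,dgqt,dgtw,ditw,dtuw] rk=16
rk∂_2=20

rank∂_2=20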